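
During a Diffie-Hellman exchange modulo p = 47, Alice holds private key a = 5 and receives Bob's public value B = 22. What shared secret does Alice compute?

35

Shared key K = 22^5 mod 47.
22^1 ≡ 22 (mod 47)
22^2 = (22^1)^2 ≡ 22^2 = 484 ≡ 14 (mod 47)
22^4 = (22^2)^2 ≡ 14^2 = 196 ≡ 8 (mod 47)
22^5 = 22^4 · 22^1 ≡ 8 · 22 ≡ 35 (mod 47).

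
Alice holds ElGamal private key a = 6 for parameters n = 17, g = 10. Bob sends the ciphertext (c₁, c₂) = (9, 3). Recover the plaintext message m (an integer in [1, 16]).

5

Shared mask s = c₁^a mod n = 9^6 mod 17.
9^1 ≡ 9 (mod 17)
9^2 = (9^1)^2 ≡ 9^2 = 81 ≡ 13 (mod 17)
9^4 = (9^2)^2 ≡ 13^2 = 169 ≡ 16 (mod 17)
9^6 = 9^4 · 9^2 ≡ 16 · 13 ≡ 4 (mod 17).
So s = 4; s⁻¹ ≡ 13 (mod 17).
m = c₂ · s⁻¹ mod 17 = 3 · 13 mod 17 = 5.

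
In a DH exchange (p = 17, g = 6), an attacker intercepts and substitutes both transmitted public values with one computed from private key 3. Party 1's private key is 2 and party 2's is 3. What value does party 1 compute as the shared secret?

8

Party 1 receives an attacker's public value M = 6^3 mod 17 instead of the honest one.
6^1 ≡ 6 (mod 17)
6^2 = (6^1)^2 ≡ 6^2 = 36 ≡ 2 (mod 17)
6^3 = 6^2 · 6^1 ≡ 2 · 6 ≡ 12 (mod 17).
So M = 12. Party 1 computes K = M^2 mod 17.
12^1 ≡ 12 (mod 17)
12^2 = (12^1)^2 ≡ 12^2 = 144 ≡ 8 (mod 17)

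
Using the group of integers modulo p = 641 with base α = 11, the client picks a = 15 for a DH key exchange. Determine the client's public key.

Public value = 11^15 mod 641.
11^1 ≡ 11 (mod 641)
11^2 = (11^1)^2 ≡ 11^2 = 121 ≡ 121 (mod 641)
11^4 = (11^2)^2 ≡ 121^2 = 14641 ≡ 539 (mod 641)
11^8 = (11^4)^2 ≡ 539^2 = 290521 ≡ 148 (mod 641)
11^15 = 11^8 · 11^4 · 11^2 · 11^1 ≡ 148 · 539 · 121 · 11 ≡ 10 (mod 641).

10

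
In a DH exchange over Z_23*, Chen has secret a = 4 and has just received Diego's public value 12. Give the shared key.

Shared key K = 12^4 mod 23.
12^1 ≡ 12 (mod 23)
12^2 = (12^1)^2 ≡ 12^2 = 144 ≡ 6 (mod 23)
12^4 = (12^2)^2 ≡ 6^2 = 36 ≡ 13 (mod 23)

13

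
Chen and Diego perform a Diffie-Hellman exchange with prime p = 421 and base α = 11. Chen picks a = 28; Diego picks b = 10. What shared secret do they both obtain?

Chen sends A = α^a mod p = 11^28 mod 421.
11^1 ≡ 11 (mod 421)
11^2 = (11^1)^2 ≡ 11^2 = 121 ≡ 121 (mod 421)
11^4 = (11^2)^2 ≡ 121^2 = 14641 ≡ 327 (mod 421)
11^8 = (11^4)^2 ≡ 327^2 = 106929 ≡ 416 (mod 421)
11^16 = (11^8)^2 ≡ 416^2 = 173056 ≡ 25 (mod 421)
11^28 = 11^16 · 11^8 · 11^4 ≡ 25 · 416 · 327 ≡ 383 (mod 421).
So A = 383. Diego then computes K = A^b mod p = 383^10 mod 421.
383^1 ≡ 383 (mod 421)
383^2 = (383^1)^2 ≡ 383^2 = 146689 ≡ 181 (mod 421)
383^4 = (383^2)^2 ≡ 181^2 = 32761 ≡ 344 (mod 421)
383^8 = (383^4)^2 ≡ 344^2 = 118336 ≡ 35 (mod 421)
383^10 = 383^8 · 383^2 ≡ 35 · 181 ≡ 20 (mod 421).

20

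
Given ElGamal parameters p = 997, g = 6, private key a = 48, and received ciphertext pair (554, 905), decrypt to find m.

73

Shared mask s = c₁^a mod p = 554^48 mod 997.
554^1 ≡ 554 (mod 997)
554^2 = (554^1)^2 ≡ 554^2 = 306916 ≡ 837 (mod 997)
554^4 = (554^2)^2 ≡ 837^2 = 700569 ≡ 675 (mod 997)
554^8 = (554^4)^2 ≡ 675^2 = 455625 ≡ 993 (mod 997)
554^16 = (554^8)^2 ≡ 993^2 = 986049 ≡ 16 (mod 997)
554^32 = (554^16)^2 ≡ 16^2 = 256 ≡ 256 (mod 997)
554^48 = 554^32 · 554^16 ≡ 256 · 16 ≡ 108 (mod 997).
So s = 108; s⁻¹ ≡ 877 (mod 997).
m = c₂ · s⁻¹ mod 997 = 905 · 877 mod 997 = 73.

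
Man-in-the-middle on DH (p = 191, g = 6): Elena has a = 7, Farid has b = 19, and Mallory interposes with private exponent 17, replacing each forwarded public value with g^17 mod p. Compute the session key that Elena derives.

136

Elena receives Mallory's public value M = 6^17 mod 191 instead of the honest one.
6^1 ≡ 6 (mod 191)
6^2 = (6^1)^2 ≡ 6^2 = 36 ≡ 36 (mod 191)
6^4 = (6^2)^2 ≡ 36^2 = 1296 ≡ 150 (mod 191)
6^8 = (6^4)^2 ≡ 150^2 = 22500 ≡ 153 (mod 191)
6^16 = (6^8)^2 ≡ 153^2 = 23409 ≡ 107 (mod 191)
6^17 = 6^16 · 6^1 ≡ 107 · 6 ≡ 69 (mod 191).
So M = 69. Elena computes K = M^7 mod 191.
69^1 ≡ 69 (mod 191)
69^2 = (69^1)^2 ≡ 69^2 = 4761 ≡ 177 (mod 191)
69^4 = (69^2)^2 ≡ 177^2 = 31329 ≡ 5 (mod 191)
69^7 = 69^4 · 69^2 · 69^1 ≡ 5 · 177 · 69 ≡ 136 (mod 191).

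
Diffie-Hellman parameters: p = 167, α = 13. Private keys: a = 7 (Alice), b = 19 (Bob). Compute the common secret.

Alice sends A = α^a mod p = 13^7 mod 167.
13^1 ≡ 13 (mod 167)
13^2 = (13^1)^2 ≡ 13^2 = 169 ≡ 2 (mod 167)
13^4 = (13^2)^2 ≡ 2^2 = 4 ≡ 4 (mod 167)
13^7 = 13^4 · 13^2 · 13^1 ≡ 4 · 2 · 13 ≡ 104 (mod 167).
So A = 104. Bob then computes K = A^b mod p = 104^19 mod 167.
104^1 ≡ 104 (mod 167)
104^2 = (104^1)^2 ≡ 104^2 = 10816 ≡ 128 (mod 167)
104^4 = (104^2)^2 ≡ 128^2 = 16384 ≡ 18 (mod 167)
104^8 = (104^4)^2 ≡ 18^2 = 324 ≡ 157 (mod 167)
104^16 = (104^8)^2 ≡ 157^2 = 24649 ≡ 100 (mod 167)
104^19 = 104^16 · 104^2 · 104^1 ≡ 100 · 128 · 104 ≡ 43 (mod 167).

43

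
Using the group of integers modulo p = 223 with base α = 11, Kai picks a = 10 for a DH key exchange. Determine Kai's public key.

18

Public value = 11^10 mod 223.
11^1 ≡ 11 (mod 223)
11^2 = (11^1)^2 ≡ 11^2 = 121 ≡ 121 (mod 223)
11^4 = (11^2)^2 ≡ 121^2 = 14641 ≡ 146 (mod 223)
11^8 = (11^4)^2 ≡ 146^2 = 21316 ≡ 131 (mod 223)
11^10 = 11^8 · 11^2 ≡ 131 · 121 ≡ 18 (mod 223).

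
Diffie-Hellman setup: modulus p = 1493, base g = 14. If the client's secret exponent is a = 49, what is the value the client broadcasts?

Public value = 14^49 (mod 1493).
14^1 ≡ 14 (mod 1493)
14^2 = (14^1)^2 ≡ 14^2 = 196 ≡ 196 (mod 1493)
14^4 = (14^2)^2 ≡ 196^2 = 38416 ≡ 1091 (mod 1493)
14^8 = (14^4)^2 ≡ 1091^2 = 1190281 ≡ 360 (mod 1493)
14^16 = (14^8)^2 ≡ 360^2 = 129600 ≡ 1202 (mod 1493)
14^32 = (14^16)^2 ≡ 1202^2 = 1444804 ≡ 1073 (mod 1493)
14^49 = 14^32 · 14^16 · 14^1 ≡ 1073 · 1202 · 14 ≡ 102 (mod 1493).

102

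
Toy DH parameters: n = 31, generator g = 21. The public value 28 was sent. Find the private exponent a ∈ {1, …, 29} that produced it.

Try successive powers of 21 modulo 31:
21^1 ≡ 21
21^2 ≡ 7
21^3 ≡ 23
21^4 ≡ 18
21^5 ≡ 6
21^6 ≡ 2
21^7 ≡ 11
21^8 ≡ 14
21^9 ≡ 15
21^10 ≡ 5
21^11 ≡ 12
21^12 ≡ 4
21^13 ≡ 22
21^14 ≡ 28
Found: a = 14.

14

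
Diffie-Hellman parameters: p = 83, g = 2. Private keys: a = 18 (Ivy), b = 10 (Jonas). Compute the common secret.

Ivy sends A = g^a mod p = 2^18 mod 83.
2^1 ≡ 2 (mod 83)
2^2 = (2^1)^2 ≡ 2^2 = 4 ≡ 4 (mod 83)
2^4 = (2^2)^2 ≡ 4^2 = 16 ≡ 16 (mod 83)
2^8 = (2^4)^2 ≡ 16^2 = 256 ≡ 7 (mod 83)
2^16 = (2^8)^2 ≡ 7^2 = 49 ≡ 49 (mod 83)
2^18 = 2^16 · 2^2 ≡ 49 · 4 ≡ 30 (mod 83).
So A = 30. Jonas then computes K = A^b mod p = 30^10 mod 83.
30^1 ≡ 30 (mod 83)
30^2 = (30^1)^2 ≡ 30^2 = 900 ≡ 70 (mod 83)
30^4 = (30^2)^2 ≡ 70^2 = 4900 ≡ 3 (mod 83)
30^8 = (30^4)^2 ≡ 3^2 = 9 ≡ 9 (mod 83)
30^10 = 30^8 · 30^2 ≡ 9 · 70 ≡ 49 (mod 83).

49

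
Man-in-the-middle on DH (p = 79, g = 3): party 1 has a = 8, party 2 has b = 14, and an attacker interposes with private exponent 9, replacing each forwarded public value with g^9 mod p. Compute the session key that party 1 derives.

Party 1 receives an attacker's public value M = 3^9 mod 79 instead of the honest one.
3^1 ≡ 3 (mod 79)
3^2 = (3^1)^2 ≡ 3^2 = 9 ≡ 9 (mod 79)
3^4 = (3^2)^2 ≡ 9^2 = 81 ≡ 2 (mod 79)
3^8 = (3^4)^2 ≡ 2^2 = 4 ≡ 4 (mod 79)
3^9 = 3^8 · 3^1 ≡ 4 · 3 ≡ 12 (mod 79).
So M = 12. Party 1 computes K = M^8 mod 79.
12^1 ≡ 12 (mod 79)
12^2 = (12^1)^2 ≡ 12^2 = 144 ≡ 65 (mod 79)
12^4 = (12^2)^2 ≡ 65^2 = 4225 ≡ 38 (mod 79)
12^8 = (12^4)^2 ≡ 38^2 = 1444 ≡ 22 (mod 79)

22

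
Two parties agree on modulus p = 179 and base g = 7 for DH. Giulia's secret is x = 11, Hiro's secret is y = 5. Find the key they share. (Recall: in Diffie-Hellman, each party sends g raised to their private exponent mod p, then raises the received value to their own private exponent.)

Hiro sends B = g^y mod p = 7^5 mod 179.
7^1 ≡ 7 (mod 179)
7^2 = (7^1)^2 ≡ 7^2 = 49 ≡ 49 (mod 179)
7^4 = (7^2)^2 ≡ 49^2 = 2401 ≡ 74 (mod 179)
7^5 = 7^4 · 7^1 ≡ 74 · 7 ≡ 160 (mod 179).
So B = 160. Giulia then computes K = B^x mod p = 160^11 mod 179.
160^1 ≡ 160 (mod 179)
160^2 = (160^1)^2 ≡ 160^2 = 25600 ≡ 3 (mod 179)
160^4 = (160^2)^2 ≡ 3^2 = 9 ≡ 9 (mod 179)
160^8 = (160^4)^2 ≡ 9^2 = 81 ≡ 81 (mod 179)
160^11 = 160^8 · 160^2 · 160^1 ≡ 81 · 3 · 160 ≡ 37 (mod 179).

37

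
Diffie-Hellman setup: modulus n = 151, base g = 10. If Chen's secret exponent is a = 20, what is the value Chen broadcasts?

Public value = 10^20 mod 151.
10^1 ≡ 10 (mod 151)
10^2 = (10^1)^2 ≡ 10^2 = 100 ≡ 100 (mod 151)
10^4 = (10^2)^2 ≡ 100^2 = 10000 ≡ 34 (mod 151)
10^8 = (10^4)^2 ≡ 34^2 = 1156 ≡ 99 (mod 151)
10^16 = (10^8)^2 ≡ 99^2 = 9801 ≡ 137 (mod 151)
10^20 = 10^16 · 10^4 ≡ 137 · 34 ≡ 128 (mod 151).

128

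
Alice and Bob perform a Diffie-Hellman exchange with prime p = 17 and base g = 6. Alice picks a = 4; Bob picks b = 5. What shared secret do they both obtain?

Alice sends A = g^a mod p = 6^4 mod 17.
6^1 ≡ 6 (mod 17)
6^2 = (6^1)^2 ≡ 6^2 = 36 ≡ 2 (mod 17)
6^4 = (6^2)^2 ≡ 2^2 = 4 ≡ 4 (mod 17)
So A = 4. Bob then computes K = A^b mod p = 4^5 mod 17.
4^1 ≡ 4 (mod 17)
4^2 = (4^1)^2 ≡ 4^2 = 16 ≡ 16 (mod 17)
4^4 = (4^2)^2 ≡ 16^2 = 256 ≡ 1 (mod 17)
4^5 = 4^4 · 4^1 ≡ 1 · 4 ≡ 4 (mod 17).

4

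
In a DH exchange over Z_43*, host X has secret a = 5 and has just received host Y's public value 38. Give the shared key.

Shared key K = 38^5 mod 43.
38^1 ≡ 38 (mod 43)
38^2 = (38^1)^2 ≡ 38^2 = 1444 ≡ 25 (mod 43)
38^4 = (38^2)^2 ≡ 25^2 = 625 ≡ 23 (mod 43)
38^5 = 38^4 · 38^1 ≡ 23 · 38 ≡ 14 (mod 43).

14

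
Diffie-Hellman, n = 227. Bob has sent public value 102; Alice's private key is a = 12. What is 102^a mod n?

212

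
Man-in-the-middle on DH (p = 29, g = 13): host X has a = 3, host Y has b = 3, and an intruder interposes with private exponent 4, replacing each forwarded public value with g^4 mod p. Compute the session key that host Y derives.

23

Host Y receives an intruder's public value M = 13^4 mod 29 instead of the honest one.
13^1 ≡ 13 (mod 29)
13^2 = (13^1)^2 ≡ 13^2 = 169 ≡ 24 (mod 29)
13^4 = (13^2)^2 ≡ 24^2 = 576 ≡ 25 (mod 29)
So M = 25. Host Y computes K = M^3 mod 29.
25^1 ≡ 25 (mod 29)
25^2 = (25^1)^2 ≡ 25^2 = 625 ≡ 16 (mod 29)
25^3 = 25^2 · 25^1 ≡ 16 · 25 ≡ 23 (mod 29).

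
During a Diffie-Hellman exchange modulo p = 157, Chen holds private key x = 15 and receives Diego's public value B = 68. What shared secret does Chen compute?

Shared key K = 68^15 mod 157.
68^1 ≡ 68 (mod 157)
68^2 = (68^1)^2 ≡ 68^2 = 4624 ≡ 71 (mod 157)
68^4 = (68^2)^2 ≡ 71^2 = 5041 ≡ 17 (mod 157)
68^8 = (68^4)^2 ≡ 17^2 = 289 ≡ 132 (mod 157)
68^15 = 68^8 · 68^4 · 68^2 · 68^1 ≡ 132 · 17 · 71 · 68 ≡ 90 (mod 157).

90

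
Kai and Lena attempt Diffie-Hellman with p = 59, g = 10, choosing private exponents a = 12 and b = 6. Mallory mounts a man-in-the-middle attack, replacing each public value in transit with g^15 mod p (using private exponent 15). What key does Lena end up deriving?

3

Lena receives Mallory's public value M = 10^15 mod 59 instead of the honest one.
10^1 ≡ 10 (mod 59)
10^2 = (10^1)^2 ≡ 10^2 = 100 ≡ 41 (mod 59)
10^4 = (10^2)^2 ≡ 41^2 = 1681 ≡ 29 (mod 59)
10^8 = (10^4)^2 ≡ 29^2 = 841 ≡ 15 (mod 59)
10^15 = 10^8 · 10^4 · 10^2 · 10^1 ≡ 15 · 29 · 41 · 10 ≡ 52 (mod 59).
So M = 52. Lena computes K = M^6 mod 59.
52^1 ≡ 52 (mod 59)
52^2 = (52^1)^2 ≡ 52^2 = 2704 ≡ 49 (mod 59)
52^4 = (52^2)^2 ≡ 49^2 = 2401 ≡ 41 (mod 59)
52^6 = 52^4 · 52^2 ≡ 41 · 49 ≡ 3 (mod 59).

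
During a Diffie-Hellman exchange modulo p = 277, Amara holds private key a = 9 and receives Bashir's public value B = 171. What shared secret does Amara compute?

Shared key K = 171^9 mod 277.
171^1 ≡ 171 (mod 277)
171^2 = (171^1)^2 ≡ 171^2 = 29241 ≡ 156 (mod 277)
171^4 = (171^2)^2 ≡ 156^2 = 24336 ≡ 237 (mod 277)
171^8 = (171^4)^2 ≡ 237^2 = 56169 ≡ 215 (mod 277)
171^9 = 171^8 · 171^1 ≡ 215 · 171 ≡ 201 (mod 277).

201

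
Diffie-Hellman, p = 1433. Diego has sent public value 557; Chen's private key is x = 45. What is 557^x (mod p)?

1343

Shared key K = 557^45 mod 1433.
557^1 ≡ 557 (mod 1433)
557^2 = (557^1)^2 ≡ 557^2 = 310249 ≡ 721 (mod 1433)
557^4 = (557^2)^2 ≡ 721^2 = 519841 ≡ 1095 (mod 1433)
557^8 = (557^4)^2 ≡ 1095^2 = 1199025 ≡ 1037 (mod 1433)
557^16 = (557^8)^2 ≡ 1037^2 = 1075369 ≡ 619 (mod 1433)
557^32 = (557^16)^2 ≡ 619^2 = 383161 ≡ 550 (mod 1433)
557^45 = 557^32 · 557^8 · 557^4 · 557^1 ≡ 550 · 1037 · 1095 · 557 ≡ 1343 (mod 1433).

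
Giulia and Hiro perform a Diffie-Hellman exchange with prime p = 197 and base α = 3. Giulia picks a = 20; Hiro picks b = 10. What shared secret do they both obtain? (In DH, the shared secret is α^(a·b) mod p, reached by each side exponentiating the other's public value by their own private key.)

Hiro sends B = α^b mod p = 3^10 mod 197.
3^1 ≡ 3 (mod 197)
3^2 = (3^1)^2 ≡ 3^2 = 9 ≡ 9 (mod 197)
3^4 = (3^2)^2 ≡ 9^2 = 81 ≡ 81 (mod 197)
3^8 = (3^4)^2 ≡ 81^2 = 6561 ≡ 60 (mod 197)
3^10 = 3^8 · 3^2 ≡ 60 · 9 ≡ 146 (mod 197).
So B = 146. Giulia then computes K = B^a mod p = 146^20 mod 197.
146^1 ≡ 146 (mod 197)
146^2 = (146^1)^2 ≡ 146^2 = 21316 ≡ 40 (mod 197)
146^4 = (146^2)^2 ≡ 40^2 = 1600 ≡ 24 (mod 197)
146^8 = (146^4)^2 ≡ 24^2 = 576 ≡ 182 (mod 197)
146^16 = (146^8)^2 ≡ 182^2 = 33124 ≡ 28 (mod 197)
146^20 = 146^16 · 146^4 ≡ 28 · 24 ≡ 81 (mod 197).

81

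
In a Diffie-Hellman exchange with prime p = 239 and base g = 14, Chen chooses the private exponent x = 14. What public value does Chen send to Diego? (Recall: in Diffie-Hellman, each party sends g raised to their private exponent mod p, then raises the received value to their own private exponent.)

Public value = 14^14 mod 239.
14^1 ≡ 14 (mod 239)
14^2 = (14^1)^2 ≡ 14^2 = 196 ≡ 196 (mod 239)
14^4 = (14^2)^2 ≡ 196^2 = 38416 ≡ 176 (mod 239)
14^8 = (14^4)^2 ≡ 176^2 = 30976 ≡ 145 (mod 239)
14^14 = 14^8 · 14^4 · 14^2 ≡ 145 · 176 · 196 ≡ 128 (mod 239).

128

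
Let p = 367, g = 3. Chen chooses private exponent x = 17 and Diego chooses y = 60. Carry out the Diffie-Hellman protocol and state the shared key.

47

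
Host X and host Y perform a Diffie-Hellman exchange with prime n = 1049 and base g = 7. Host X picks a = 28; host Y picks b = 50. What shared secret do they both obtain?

Host X sends A = g^a mod n = 7^28 mod 1049.
7^1 ≡ 7 (mod 1049)
7^2 = (7^1)^2 ≡ 7^2 = 49 ≡ 49 (mod 1049)
7^4 = (7^2)^2 ≡ 49^2 = 2401 ≡ 303 (mod 1049)
7^8 = (7^4)^2 ≡ 303^2 = 91809 ≡ 546 (mod 1049)
7^16 = (7^8)^2 ≡ 546^2 = 298116 ≡ 200 (mod 1049)
7^28 = 7^16 · 7^8 · 7^4 ≡ 200 · 546 · 303 ≡ 42 (mod 1049).
So A = 42. Host Y then computes K = A^b mod n = 42^50 mod 1049.
42^1 ≡ 42 (mod 1049)
42^2 = (42^1)^2 ≡ 42^2 = 1764 ≡ 715 (mod 1049)
42^4 = (42^2)^2 ≡ 715^2 = 511225 ≡ 362 (mod 1049)
42^8 = (42^4)^2 ≡ 362^2 = 131044 ≡ 968 (mod 1049)
42^16 = (42^8)^2 ≡ 968^2 = 937024 ≡ 267 (mod 1049)
42^32 = (42^16)^2 ≡ 267^2 = 71289 ≡ 1006 (mod 1049)
42^50 = 42^32 · 42^16 · 42^2 ≡ 1006 · 267 · 715 ≡ 559 (mod 1049).

559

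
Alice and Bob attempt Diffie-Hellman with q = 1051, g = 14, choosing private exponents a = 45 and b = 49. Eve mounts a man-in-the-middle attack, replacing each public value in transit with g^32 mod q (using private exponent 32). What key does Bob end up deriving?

Bob receives Eve's public value M = 14^32 mod 1051 instead of the honest one.
14^1 ≡ 14 (mod 1051)
14^2 = (14^1)^2 ≡ 14^2 = 196 ≡ 196 (mod 1051)
14^4 = (14^2)^2 ≡ 196^2 = 38416 ≡ 580 (mod 1051)
14^8 = (14^4)^2 ≡ 580^2 = 336400 ≡ 80 (mod 1051)
14^16 = (14^8)^2 ≡ 80^2 = 6400 ≡ 94 (mod 1051)
14^32 = (14^16)^2 ≡ 94^2 = 8836 ≡ 428 (mod 1051)
So M = 428. Bob computes K = M^49 mod 1051.
428^1 ≡ 428 (mod 1051)
428^2 = (428^1)^2 ≡ 428^2 = 183184 ≡ 310 (mod 1051)
428^4 = (428^2)^2 ≡ 310^2 = 96100 ≡ 459 (mod 1051)
428^8 = (428^4)^2 ≡ 459^2 = 210681 ≡ 481 (mod 1051)
428^16 = (428^8)^2 ≡ 481^2 = 231361 ≡ 141 (mod 1051)
428^32 = (428^16)^2 ≡ 141^2 = 19881 ≡ 963 (mod 1051)
428^49 = 428^32 · 428^16 · 428^1 ≡ 963 · 141 · 428 ≡ 79 (mod 1051).

79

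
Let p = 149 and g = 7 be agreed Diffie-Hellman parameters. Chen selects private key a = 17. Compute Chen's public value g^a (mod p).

Public value = 7^17 (mod 149).
7^1 ≡ 7 (mod 149)
7^2 = (7^1)^2 ≡ 7^2 = 49 ≡ 49 (mod 149)
7^4 = (7^2)^2 ≡ 49^2 = 2401 ≡ 17 (mod 149)
7^8 = (7^4)^2 ≡ 17^2 = 289 ≡ 140 (mod 149)
7^16 = (7^8)^2 ≡ 140^2 = 19600 ≡ 81 (mod 149)
7^17 = 7^16 · 7^1 ≡ 81 · 7 ≡ 120 (mod 149).

120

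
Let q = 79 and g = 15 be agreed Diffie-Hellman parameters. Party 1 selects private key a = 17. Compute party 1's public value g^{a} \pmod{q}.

14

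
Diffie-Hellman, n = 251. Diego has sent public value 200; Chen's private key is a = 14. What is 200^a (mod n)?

25

Shared key K = 200^14 mod 251.
200^1 ≡ 200 (mod 251)
200^2 = (200^1)^2 ≡ 200^2 = 40000 ≡ 91 (mod 251)
200^4 = (200^2)^2 ≡ 91^2 = 8281 ≡ 249 (mod 251)
200^8 = (200^4)^2 ≡ 249^2 = 62001 ≡ 4 (mod 251)
200^14 = 200^8 · 200^4 · 200^2 ≡ 4 · 249 · 91 ≡ 25 (mod 251).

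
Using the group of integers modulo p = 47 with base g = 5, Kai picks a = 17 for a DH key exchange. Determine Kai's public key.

38

Public value = 5^17 mod 47.
5^1 ≡ 5 (mod 47)
5^2 = (5^1)^2 ≡ 5^2 = 25 ≡ 25 (mod 47)
5^4 = (5^2)^2 ≡ 25^2 = 625 ≡ 14 (mod 47)
5^8 = (5^4)^2 ≡ 14^2 = 196 ≡ 8 (mod 47)
5^16 = (5^8)^2 ≡ 8^2 = 64 ≡ 17 (mod 47)
5^17 = 5^16 · 5^1 ≡ 17 · 5 ≡ 38 (mod 47).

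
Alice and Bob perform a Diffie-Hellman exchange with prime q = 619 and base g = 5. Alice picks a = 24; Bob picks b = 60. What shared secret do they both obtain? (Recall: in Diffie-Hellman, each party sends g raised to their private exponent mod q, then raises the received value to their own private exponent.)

287

Bob sends B = g^b mod q = 5^60 mod 619.
5^1 ≡ 5 (mod 619)
5^2 = (5^1)^2 ≡ 5^2 = 25 ≡ 25 (mod 619)
5^4 = (5^2)^2 ≡ 25^2 = 625 ≡ 6 (mod 619)
5^8 = (5^4)^2 ≡ 6^2 = 36 ≡ 36 (mod 619)
5^16 = (5^8)^2 ≡ 36^2 = 1296 ≡ 58 (mod 619)
5^32 = (5^16)^2 ≡ 58^2 = 3364 ≡ 269 (mod 619)
5^60 = 5^32 · 5^16 · 5^8 · 5^4 ≡ 269 · 58 · 36 · 6 ≡ 196 (mod 619).
So B = 196. Alice then computes K = B^a mod q = 196^24 mod 619.
196^1 ≡ 196 (mod 619)
196^2 = (196^1)^2 ≡ 196^2 = 38416 ≡ 38 (mod 619)
196^4 = (196^2)^2 ≡ 38^2 = 1444 ≡ 206 (mod 619)
196^8 = (196^4)^2 ≡ 206^2 = 42436 ≡ 344 (mod 619)
196^16 = (196^8)^2 ≡ 344^2 = 118336 ≡ 107 (mod 619)
196^24 = 196^16 · 196^8 ≡ 107 · 344 ≡ 287 (mod 619).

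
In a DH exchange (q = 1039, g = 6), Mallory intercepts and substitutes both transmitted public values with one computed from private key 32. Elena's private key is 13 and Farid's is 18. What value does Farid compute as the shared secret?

Farid receives Mallory's public value M = 6^32 mod 1039 instead of the honest one.
6^1 ≡ 6 (mod 1039)
6^2 = (6^1)^2 ≡ 6^2 = 36 ≡ 36 (mod 1039)
6^4 = (6^2)^2 ≡ 36^2 = 1296 ≡ 257 (mod 1039)
6^8 = (6^4)^2 ≡ 257^2 = 66049 ≡ 592 (mod 1039)
6^16 = (6^8)^2 ≡ 592^2 = 350464 ≡ 321 (mod 1039)
6^32 = (6^16)^2 ≡ 321^2 = 103041 ≡ 180 (mod 1039)
So M = 180. Farid computes K = M^18 mod 1039.
180^1 ≡ 180 (mod 1039)
180^2 = (180^1)^2 ≡ 180^2 = 32400 ≡ 191 (mod 1039)
180^4 = (180^2)^2 ≡ 191^2 = 36481 ≡ 116 (mod 1039)
180^8 = (180^4)^2 ≡ 116^2 = 13456 ≡ 988 (mod 1039)
180^16 = (180^8)^2 ≡ 988^2 = 976144 ≡ 523 (mod 1039)
180^18 = 180^16 · 180^2 ≡ 523 · 191 ≡ 149 (mod 1039).

149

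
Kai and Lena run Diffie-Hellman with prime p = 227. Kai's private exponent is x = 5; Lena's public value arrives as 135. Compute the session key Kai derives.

Shared key K = 135^5 mod 227.
135^1 ≡ 135 (mod 227)
135^2 = (135^1)^2 ≡ 135^2 = 18225 ≡ 65 (mod 227)
135^4 = (135^2)^2 ≡ 65^2 = 4225 ≡ 139 (mod 227)
135^5 = 135^4 · 135^1 ≡ 139 · 135 ≡ 151 (mod 227).

151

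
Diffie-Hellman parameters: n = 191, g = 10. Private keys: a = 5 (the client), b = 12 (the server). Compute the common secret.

36

The server sends B = g^b mod n = 10^12 mod 191.
10^1 ≡ 10 (mod 191)
10^2 = (10^1)^2 ≡ 10^2 = 100 ≡ 100 (mod 191)
10^4 = (10^2)^2 ≡ 100^2 = 10000 ≡ 68 (mod 191)
10^8 = (10^4)^2 ≡ 68^2 = 4624 ≡ 40 (mod 191)
10^12 = 10^8 · 10^4 ≡ 40 · 68 ≡ 46 (mod 191).
So B = 46. The client then computes K = B^a mod n = 46^5 mod 191.
46^1 ≡ 46 (mod 191)
46^2 = (46^1)^2 ≡ 46^2 = 2116 ≡ 15 (mod 191)
46^4 = (46^2)^2 ≡ 15^2 = 225 ≡ 34 (mod 191)
46^5 = 46^4 · 46^1 ≡ 34 · 46 ≡ 36 (mod 191).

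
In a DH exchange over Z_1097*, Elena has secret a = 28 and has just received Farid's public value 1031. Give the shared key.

Shared key K = 1031^28 mod 1097.
1031^1 ≡ 1031 (mod 1097)
1031^2 = (1031^1)^2 ≡ 1031^2 = 1062961 ≡ 1065 (mod 1097)
1031^4 = (1031^2)^2 ≡ 1065^2 = 1134225 ≡ 1024 (mod 1097)
1031^8 = (1031^4)^2 ≡ 1024^2 = 1048576 ≡ 941 (mod 1097)
1031^16 = (1031^8)^2 ≡ 941^2 = 885481 ≡ 202 (mod 1097)
1031^28 = 1031^16 · 1031^8 · 1031^4 ≡ 202 · 941 · 1024 ≡ 1064 (mod 1097).

1064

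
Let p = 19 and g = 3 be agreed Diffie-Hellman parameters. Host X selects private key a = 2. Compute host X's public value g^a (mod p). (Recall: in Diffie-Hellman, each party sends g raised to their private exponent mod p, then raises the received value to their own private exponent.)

Public value = 3^2 (mod 19).
3^1 ≡ 3 (mod 19)
3^2 = (3^1)^2 ≡ 3^2 = 9 ≡ 9 (mod 19)

9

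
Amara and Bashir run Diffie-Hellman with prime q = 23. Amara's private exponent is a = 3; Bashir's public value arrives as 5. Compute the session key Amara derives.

Shared key K = 5^3 mod 23.
5^1 ≡ 5 (mod 23)
5^2 = (5^1)^2 ≡ 5^2 = 25 ≡ 2 (mod 23)
5^3 = 5^2 · 5^1 ≡ 2 · 5 ≡ 10 (mod 23).

10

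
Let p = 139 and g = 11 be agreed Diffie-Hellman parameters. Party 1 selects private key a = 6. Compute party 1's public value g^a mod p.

6

Public value = 11^6 mod 139.
11^1 ≡ 11 (mod 139)
11^2 = (11^1)^2 ≡ 11^2 = 121 ≡ 121 (mod 139)
11^4 = (11^2)^2 ≡ 121^2 = 14641 ≡ 46 (mod 139)
11^6 = 11^4 · 11^2 ≡ 46 · 121 ≡ 6 (mod 139).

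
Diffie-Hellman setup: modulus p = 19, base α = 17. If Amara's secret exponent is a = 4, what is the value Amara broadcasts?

Public value = 17^4 mod 19.
17^1 ≡ 17 (mod 19)
17^2 = (17^1)^2 ≡ 17^2 = 289 ≡ 4 (mod 19)
17^4 = (17^2)^2 ≡ 4^2 = 16 ≡ 16 (mod 19)

16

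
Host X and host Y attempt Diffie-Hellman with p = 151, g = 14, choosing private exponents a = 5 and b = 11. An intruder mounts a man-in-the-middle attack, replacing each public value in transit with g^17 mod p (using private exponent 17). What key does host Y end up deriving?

Host Y receives an intruder's public value M = 14^17 mod 151 instead of the honest one.
14^1 ≡ 14 (mod 151)
14^2 = (14^1)^2 ≡ 14^2 = 196 ≡ 45 (mod 151)
14^4 = (14^2)^2 ≡ 45^2 = 2025 ≡ 62 (mod 151)
14^8 = (14^4)^2 ≡ 62^2 = 3844 ≡ 69 (mod 151)
14^16 = (14^8)^2 ≡ 69^2 = 4761 ≡ 80 (mod 151)
14^17 = 14^16 · 14^1 ≡ 80 · 14 ≡ 63 (mod 151).
So M = 63. Host Y computes K = M^11 mod 151.
63^1 ≡ 63 (mod 151)
63^2 = (63^1)^2 ≡ 63^2 = 3969 ≡ 43 (mod 151)
63^4 = (63^2)^2 ≡ 43^2 = 1849 ≡ 37 (mod 151)
63^8 = (63^4)^2 ≡ 37^2 = 1369 ≡ 10 (mod 151)
63^11 = 63^8 · 63^2 · 63^1 ≡ 10 · 43 · 63 ≡ 61 (mod 151).

61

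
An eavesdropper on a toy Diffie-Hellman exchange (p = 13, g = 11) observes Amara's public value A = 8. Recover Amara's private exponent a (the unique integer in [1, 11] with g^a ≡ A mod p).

9

Try successive powers of 11 modulo 13:
11^1 ≡ 11
11^2 ≡ 4
11^3 ≡ 5
11^4 ≡ 3
11^5 ≡ 7
11^6 ≡ 12
11^7 ≡ 2
11^8 ≡ 9
11^9 ≡ 8
Found: a = 9.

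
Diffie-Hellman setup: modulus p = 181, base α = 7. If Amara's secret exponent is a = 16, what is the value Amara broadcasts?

Public value = 7^16 mod 181.
7^1 ≡ 7 (mod 181)
7^2 = (7^1)^2 ≡ 7^2 = 49 ≡ 49 (mod 181)
7^4 = (7^2)^2 ≡ 49^2 = 2401 ≡ 48 (mod 181)
7^8 = (7^4)^2 ≡ 48^2 = 2304 ≡ 132 (mod 181)
7^16 = (7^8)^2 ≡ 132^2 = 17424 ≡ 48 (mod 181)

48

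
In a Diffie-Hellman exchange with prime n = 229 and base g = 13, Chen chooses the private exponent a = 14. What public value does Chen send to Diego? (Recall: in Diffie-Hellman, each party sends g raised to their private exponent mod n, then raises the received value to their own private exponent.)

Public value = 13^{14} \pmod{229}.
13^1 ≡ 13 (mod 229)
13^2 = (13^1)^2 ≡ 13^2 = 169 ≡ 169 (mod 229)
13^4 = (13^2)^2 ≡ 169^2 = 28561 ≡ 165 (mod 229)
13^8 = (13^4)^2 ≡ 165^2 = 27225 ≡ 203 (mod 229)
13^14 = 13^8 · 13^4 · 13^2 ≡ 203 · 165 · 169 ≡ 4 (mod 229).

4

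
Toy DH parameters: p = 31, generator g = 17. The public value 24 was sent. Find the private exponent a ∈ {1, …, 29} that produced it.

19

Try successive powers of 17 modulo 31:
17^1 ≡ 17
17^2 ≡ 10
17^3 ≡ 15
17^4 ≡ 7
17^5 ≡ 26
17^6 ≡ 8
17^7 ≡ 12
17^8 ≡ 18
17^9 ≡ 27
17^10 ≡ 25
17^11 ≡ 22
17^12 ≡ 2
17^13 ≡ 3
17^14 ≡ 20
17^15 ≡ 30
17^16 ≡ 14
17^17 ≡ 21
17^18 ≡ 16
17^19 ≡ 24
Found: a = 19.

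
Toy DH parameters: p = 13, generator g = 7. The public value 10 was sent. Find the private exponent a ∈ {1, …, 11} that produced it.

Try successive powers of 7 modulo 13:
7^1 ≡ 7
7^2 ≡ 10
Found: a = 2.

2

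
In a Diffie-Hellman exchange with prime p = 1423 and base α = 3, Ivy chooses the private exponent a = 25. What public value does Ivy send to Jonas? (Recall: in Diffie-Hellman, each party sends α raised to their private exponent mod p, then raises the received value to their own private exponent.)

Public value = 3^25 mod 1423.
3^1 ≡ 3 (mod 1423)
3^2 = (3^1)^2 ≡ 3^2 = 9 ≡ 9 (mod 1423)
3^4 = (3^2)^2 ≡ 9^2 = 81 ≡ 81 (mod 1423)
3^8 = (3^4)^2 ≡ 81^2 = 6561 ≡ 869 (mod 1423)
3^16 = (3^8)^2 ≡ 869^2 = 755161 ≡ 971 (mod 1423)
3^25 = 3^16 · 3^8 · 3^1 ≡ 971 · 869 · 3 ≡ 1303 (mod 1423).

1303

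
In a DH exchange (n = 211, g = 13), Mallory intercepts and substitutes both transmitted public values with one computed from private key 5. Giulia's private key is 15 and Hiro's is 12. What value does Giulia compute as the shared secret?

144

Giulia receives Mallory's public value M = 13^5 mod 211 instead of the honest one.
13^1 ≡ 13 (mod 211)
13^2 = (13^1)^2 ≡ 13^2 = 169 ≡ 169 (mod 211)
13^4 = (13^2)^2 ≡ 169^2 = 28561 ≡ 76 (mod 211)
13^5 = 13^4 · 13^1 ≡ 76 · 13 ≡ 144 (mod 211).
So M = 144. Giulia computes K = M^15 mod 211.
144^1 ≡ 144 (mod 211)
144^2 = (144^1)^2 ≡ 144^2 = 20736 ≡ 58 (mod 211)
144^4 = (144^2)^2 ≡ 58^2 = 3364 ≡ 199 (mod 211)
144^8 = (144^4)^2 ≡ 199^2 = 39601 ≡ 144 (mod 211)
144^15 = 144^8 · 144^4 · 144^2 · 144^1 ≡ 144 · 199 · 58 · 144 ≡ 144 (mod 211).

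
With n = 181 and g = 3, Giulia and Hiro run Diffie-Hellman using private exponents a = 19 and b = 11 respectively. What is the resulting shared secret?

16

Hiro sends B = g^b mod n = 3^11 mod 181.
3^1 ≡ 3 (mod 181)
3^2 = (3^1)^2 ≡ 3^2 = 9 ≡ 9 (mod 181)
3^4 = (3^2)^2 ≡ 9^2 = 81 ≡ 81 (mod 181)
3^8 = (3^4)^2 ≡ 81^2 = 6561 ≡ 45 (mod 181)
3^11 = 3^8 · 3^2 · 3^1 ≡ 45 · 9 · 3 ≡ 129 (mod 181).
So B = 129. Giulia then computes K = B^a mod n = 129^19 mod 181.
129^1 ≡ 129 (mod 181)
129^2 = (129^1)^2 ≡ 129^2 = 16641 ≡ 170 (mod 181)
129^4 = (129^2)^2 ≡ 170^2 = 28900 ≡ 121 (mod 181)
129^8 = (129^4)^2 ≡ 121^2 = 14641 ≡ 161 (mod 181)
129^16 = (129^8)^2 ≡ 161^2 = 25921 ≡ 38 (mod 181)
129^19 = 129^16 · 129^2 · 129^1 ≡ 38 · 170 · 129 ≡ 16 (mod 181).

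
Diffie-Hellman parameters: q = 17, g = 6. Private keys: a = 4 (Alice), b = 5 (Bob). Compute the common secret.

Bob sends B = g^b mod q = 6^5 mod 17.
6^1 ≡ 6 (mod 17)
6^2 = (6^1)^2 ≡ 6^2 = 36 ≡ 2 (mod 17)
6^4 = (6^2)^2 ≡ 2^2 = 4 ≡ 4 (mod 17)
6^5 = 6^4 · 6^1 ≡ 4 · 6 ≡ 7 (mod 17).
So B = 7. Alice then computes K = B^a mod q = 7^4 mod 17.
7^1 ≡ 7 (mod 17)
7^2 = (7^1)^2 ≡ 7^2 = 49 ≡ 15 (mod 17)
7^4 = (7^2)^2 ≡ 15^2 = 225 ≡ 4 (mod 17)

4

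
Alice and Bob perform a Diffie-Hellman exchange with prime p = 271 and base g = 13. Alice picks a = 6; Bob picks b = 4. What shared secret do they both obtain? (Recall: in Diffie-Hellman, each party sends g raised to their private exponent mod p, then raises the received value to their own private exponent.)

Alice sends A = g^a mod p = 13^6 mod 271.
13^1 ≡ 13 (mod 271)
13^2 = (13^1)^2 ≡ 13^2 = 169 ≡ 169 (mod 271)
13^4 = (13^2)^2 ≡ 169^2 = 28561 ≡ 106 (mod 271)
13^6 = 13^4 · 13^2 ≡ 106 · 169 ≡ 28 (mod 271).
So A = 28. Bob then computes K = A^b mod p = 28^4 mod 271.
28^1 ≡ 28 (mod 271)
28^2 = (28^1)^2 ≡ 28^2 = 784 ≡ 242 (mod 271)
28^4 = (28^2)^2 ≡ 242^2 = 58564 ≡ 28 (mod 271)

28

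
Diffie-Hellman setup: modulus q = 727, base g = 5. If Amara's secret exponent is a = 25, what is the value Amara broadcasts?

77

Public value = 5^25 (mod 727).
5^1 ≡ 5 (mod 727)
5^2 = (5^1)^2 ≡ 5^2 = 25 ≡ 25 (mod 727)
5^4 = (5^2)^2 ≡ 25^2 = 625 ≡ 625 (mod 727)
5^8 = (5^4)^2 ≡ 625^2 = 390625 ≡ 226 (mod 727)
5^16 = (5^8)^2 ≡ 226^2 = 51076 ≡ 186 (mod 727)
5^25 = 5^16 · 5^8 · 5^1 ≡ 186 · 226 · 5 ≡ 77 (mod 727).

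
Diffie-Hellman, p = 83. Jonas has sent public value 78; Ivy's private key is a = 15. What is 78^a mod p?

70

Shared key K = 78^15 mod 83.
78^1 ≡ 78 (mod 83)
78^2 = (78^1)^2 ≡ 78^2 = 6084 ≡ 25 (mod 83)
78^4 = (78^2)^2 ≡ 25^2 = 625 ≡ 44 (mod 83)
78^8 = (78^4)^2 ≡ 44^2 = 1936 ≡ 27 (mod 83)
78^15 = 78^8 · 78^4 · 78^2 · 78^1 ≡ 27 · 44 · 25 · 78 ≡ 70 (mod 83).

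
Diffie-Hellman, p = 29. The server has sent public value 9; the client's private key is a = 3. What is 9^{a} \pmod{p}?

4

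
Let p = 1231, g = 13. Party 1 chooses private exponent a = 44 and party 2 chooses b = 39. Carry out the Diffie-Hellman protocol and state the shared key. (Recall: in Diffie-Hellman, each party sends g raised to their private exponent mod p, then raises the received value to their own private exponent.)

640

Party 1 sends A = g^a mod p = 13^44 mod 1231.
13^1 ≡ 13 (mod 1231)
13^2 = (13^1)^2 ≡ 13^2 = 169 ≡ 169 (mod 1231)
13^4 = (13^2)^2 ≡ 169^2 = 28561 ≡ 248 (mod 1231)
13^8 = (13^4)^2 ≡ 248^2 = 61504 ≡ 1185 (mod 1231)
13^16 = (13^8)^2 ≡ 1185^2 = 1404225 ≡ 885 (mod 1231)
13^32 = (13^16)^2 ≡ 885^2 = 783225 ≡ 309 (mod 1231)
13^44 = 13^32 · 13^8 · 13^4 ≡ 309 · 1185 · 248 ≡ 512 (mod 1231).
So A = 512. Party 2 then computes K = A^b mod p = 512^39 mod 1231.
512^1 ≡ 512 (mod 1231)
512^2 = (512^1)^2 ≡ 512^2 = 262144 ≡ 1172 (mod 1231)
512^4 = (512^2)^2 ≡ 1172^2 = 1373584 ≡ 1019 (mod 1231)
512^8 = (512^4)^2 ≡ 1019^2 = 1038361 ≡ 628 (mod 1231)
512^16 = (512^8)^2 ≡ 628^2 = 394384 ≡ 464 (mod 1231)
512^32 = (512^16)^2 ≡ 464^2 = 215296 ≡ 1102 (mod 1231)
512^39 = 512^32 · 512^4 · 512^2 · 512^1 ≡ 1102 · 1019 · 1172 · 512 ≡ 640 (mod 1231).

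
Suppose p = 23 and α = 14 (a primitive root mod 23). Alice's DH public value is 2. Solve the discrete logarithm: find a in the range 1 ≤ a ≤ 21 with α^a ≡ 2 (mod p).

20

Try successive powers of 14 modulo 23:
14^1 ≡ 14
14^2 ≡ 12
14^3 ≡ 7
14^4 ≡ 6
14^5 ≡ 15
14^6 ≡ 3
14^7 ≡ 19
14^8 ≡ 13
14^9 ≡ 21
14^10 ≡ 18
14^11 ≡ 22
14^12 ≡ 9
14^13 ≡ 11
14^14 ≡ 16
14^15 ≡ 17
14^16 ≡ 8
14^17 ≡ 20
14^18 ≡ 4
14^19 ≡ 10
14^20 ≡ 2
Found: a = 20.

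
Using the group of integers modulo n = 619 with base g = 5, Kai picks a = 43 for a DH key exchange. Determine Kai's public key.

Public value = 5^43 (mod 619).
5^1 ≡ 5 (mod 619)
5^2 = (5^1)^2 ≡ 5^2 = 25 ≡ 25 (mod 619)
5^4 = (5^2)^2 ≡ 25^2 = 625 ≡ 6 (mod 619)
5^8 = (5^4)^2 ≡ 6^2 = 36 ≡ 36 (mod 619)
5^16 = (5^8)^2 ≡ 36^2 = 1296 ≡ 58 (mod 619)
5^32 = (5^16)^2 ≡ 58^2 = 3364 ≡ 269 (mod 619)
5^43 = 5^32 · 5^8 · 5^2 · 5^1 ≡ 269 · 36 · 25 · 5 ≡ 355 (mod 619).

355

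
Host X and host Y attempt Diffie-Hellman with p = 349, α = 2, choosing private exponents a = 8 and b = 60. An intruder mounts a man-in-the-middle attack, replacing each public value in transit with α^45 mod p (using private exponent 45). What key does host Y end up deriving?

41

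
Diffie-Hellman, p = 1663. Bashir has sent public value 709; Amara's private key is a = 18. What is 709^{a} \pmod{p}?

Shared key K = 709^18 mod 1663.
709^1 ≡ 709 (mod 1663)
709^2 = (709^1)^2 ≡ 709^2 = 502681 ≡ 455 (mod 1663)
709^4 = (709^2)^2 ≡ 455^2 = 207025 ≡ 813 (mod 1663)
709^8 = (709^4)^2 ≡ 813^2 = 660969 ≡ 758 (mod 1663)
709^16 = (709^8)^2 ≡ 758^2 = 574564 ≡ 829 (mod 1663)
709^18 = 709^16 · 709^2 ≡ 829 · 455 ≡ 1357 (mod 1663).

1357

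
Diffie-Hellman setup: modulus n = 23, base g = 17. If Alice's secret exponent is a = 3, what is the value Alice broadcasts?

Public value = 17^3 (mod 23).
17^1 ≡ 17 (mod 23)
17^2 = (17^1)^2 ≡ 17^2 = 289 ≡ 13 (mod 23)
17^3 = 17^2 · 17^1 ≡ 13 · 17 ≡ 14 (mod 23).

14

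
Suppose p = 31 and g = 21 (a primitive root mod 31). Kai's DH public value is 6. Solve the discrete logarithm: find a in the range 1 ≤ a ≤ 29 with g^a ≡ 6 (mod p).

Try successive powers of 21 modulo 31:
21^1 ≡ 21
21^2 ≡ 7
21^3 ≡ 23
21^4 ≡ 18
21^5 ≡ 6
Found: a = 5.

5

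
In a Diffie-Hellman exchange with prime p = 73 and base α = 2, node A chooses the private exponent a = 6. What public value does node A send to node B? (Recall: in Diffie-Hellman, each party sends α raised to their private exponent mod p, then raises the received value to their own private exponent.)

64

Public value = 2^6 (mod 73).
2^1 ≡ 2 (mod 73)
2^2 = (2^1)^2 ≡ 2^2 = 4 ≡ 4 (mod 73)
2^4 = (2^2)^2 ≡ 4^2 = 16 ≡ 16 (mod 73)
2^6 = 2^4 · 2^2 ≡ 16 · 4 ≡ 64 (mod 73).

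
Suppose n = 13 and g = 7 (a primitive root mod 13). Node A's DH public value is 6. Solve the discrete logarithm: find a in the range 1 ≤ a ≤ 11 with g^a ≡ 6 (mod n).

7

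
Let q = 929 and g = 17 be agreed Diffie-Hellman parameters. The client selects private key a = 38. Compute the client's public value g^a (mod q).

204

Public value = 17^38 (mod 929).
17^1 ≡ 17 (mod 929)
17^2 = (17^1)^2 ≡ 17^2 = 289 ≡ 289 (mod 929)
17^4 = (17^2)^2 ≡ 289^2 = 83521 ≡ 840 (mod 929)
17^8 = (17^4)^2 ≡ 840^2 = 705600 ≡ 489 (mod 929)
17^16 = (17^8)^2 ≡ 489^2 = 239121 ≡ 368 (mod 929)
17^32 = (17^16)^2 ≡ 368^2 = 135424 ≡ 719 (mod 929)
17^38 = 17^32 · 17^4 · 17^2 ≡ 719 · 840 · 289 ≡ 204 (mod 929).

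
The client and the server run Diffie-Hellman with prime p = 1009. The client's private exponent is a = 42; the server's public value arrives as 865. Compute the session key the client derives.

375

Shared key K = 865^42 mod 1009.
865^1 ≡ 865 (mod 1009)
865^2 = (865^1)^2 ≡ 865^2 = 748225 ≡ 556 (mod 1009)
865^4 = (865^2)^2 ≡ 556^2 = 309136 ≡ 382 (mod 1009)
865^8 = (865^4)^2 ≡ 382^2 = 145924 ≡ 628 (mod 1009)
865^16 = (865^8)^2 ≡ 628^2 = 394384 ≡ 874 (mod 1009)
865^32 = (865^16)^2 ≡ 874^2 = 763876 ≡ 63 (mod 1009)
865^42 = 865^32 · 865^8 · 865^2 ≡ 63 · 628 · 556 ≡ 375 (mod 1009).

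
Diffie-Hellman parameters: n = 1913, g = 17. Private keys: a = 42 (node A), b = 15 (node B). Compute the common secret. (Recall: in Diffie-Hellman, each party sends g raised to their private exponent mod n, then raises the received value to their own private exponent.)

1101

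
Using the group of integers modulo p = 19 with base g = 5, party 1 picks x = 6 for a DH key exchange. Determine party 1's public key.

Public value = 5^6 (mod 19).
5^1 ≡ 5 (mod 19)
5^2 = (5^1)^2 ≡ 5^2 = 25 ≡ 6 (mod 19)
5^4 = (5^2)^2 ≡ 6^2 = 36 ≡ 17 (mod 19)
5^6 = 5^4 · 5^2 ≡ 17 · 6 ≡ 7 (mod 19).

7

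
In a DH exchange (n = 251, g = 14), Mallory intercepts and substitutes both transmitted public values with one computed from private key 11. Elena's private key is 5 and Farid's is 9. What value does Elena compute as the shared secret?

235

Elena receives Mallory's public value M = 14^11 mod 251 instead of the honest one.
14^1 ≡ 14 (mod 251)
14^2 = (14^1)^2 ≡ 14^2 = 196 ≡ 196 (mod 251)
14^4 = (14^2)^2 ≡ 196^2 = 38416 ≡ 13 (mod 251)
14^8 = (14^4)^2 ≡ 13^2 = 169 ≡ 169 (mod 251)
14^11 = 14^8 · 14^2 · 14^1 ≡ 169 · 196 · 14 ≡ 139 (mod 251).
So M = 139. Elena computes K = M^5 mod 251.
139^1 ≡ 139 (mod 251)
139^2 = (139^1)^2 ≡ 139^2 = 19321 ≡ 245 (mod 251)
139^4 = (139^2)^2 ≡ 245^2 = 60025 ≡ 36 (mod 251)
139^5 = 139^4 · 139^1 ≡ 36 · 139 ≡ 235 (mod 251).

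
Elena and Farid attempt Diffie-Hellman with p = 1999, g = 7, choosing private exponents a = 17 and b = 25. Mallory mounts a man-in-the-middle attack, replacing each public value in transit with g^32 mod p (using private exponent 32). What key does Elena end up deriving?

Elena receives Mallory's public value M = 7^32 mod 1999 instead of the honest one.
7^1 ≡ 7 (mod 1999)
7^2 = (7^1)^2 ≡ 7^2 = 49 ≡ 49 (mod 1999)
7^4 = (7^2)^2 ≡ 49^2 = 2401 ≡ 402 (mod 1999)
7^8 = (7^4)^2 ≡ 402^2 = 161604 ≡ 1684 (mod 1999)
7^16 = (7^8)^2 ≡ 1684^2 = 2835856 ≡ 1274 (mod 1999)
7^32 = (7^16)^2 ≡ 1274^2 = 1623076 ≡ 1887 (mod 1999)
So M = 1887. Elena computes K = M^17 mod 1999.
1887^1 ≡ 1887 (mod 1999)
1887^2 = (1887^1)^2 ≡ 1887^2 = 3560769 ≡ 550 (mod 1999)
1887^4 = (1887^2)^2 ≡ 550^2 = 302500 ≡ 651 (mod 1999)
1887^8 = (1887^4)^2 ≡ 651^2 = 423801 ≡ 13 (mod 1999)
1887^16 = (1887^8)^2 ≡ 13^2 = 169 ≡ 169 (mod 1999)
1887^17 = 1887^16 · 1887^1 ≡ 169 · 1887 ≡ 1062 (mod 1999).

1062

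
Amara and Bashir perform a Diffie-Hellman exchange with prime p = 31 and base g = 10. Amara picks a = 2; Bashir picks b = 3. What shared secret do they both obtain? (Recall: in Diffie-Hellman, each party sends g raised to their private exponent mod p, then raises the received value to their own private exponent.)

2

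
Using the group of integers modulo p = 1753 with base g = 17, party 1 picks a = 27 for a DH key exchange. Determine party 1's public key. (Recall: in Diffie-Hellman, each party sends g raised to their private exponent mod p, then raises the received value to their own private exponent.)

863

Public value = 17^27 (mod 1753).
17^1 ≡ 17 (mod 1753)
17^2 = (17^1)^2 ≡ 17^2 = 289 ≡ 289 (mod 1753)
17^4 = (17^2)^2 ≡ 289^2 = 83521 ≡ 1130 (mod 1753)
17^8 = (17^4)^2 ≡ 1130^2 = 1276900 ≡ 716 (mod 1753)
17^16 = (17^8)^2 ≡ 716^2 = 512656 ≡ 780 (mod 1753)
17^27 = 17^16 · 17^8 · 17^2 · 17^1 ≡ 780 · 716 · 289 · 17 ≡ 863 (mod 1753).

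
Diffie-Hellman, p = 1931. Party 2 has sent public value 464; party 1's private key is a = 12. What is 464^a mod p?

1098

Shared key K = 464^12 mod 1931.
464^1 ≡ 464 (mod 1931)
464^2 = (464^1)^2 ≡ 464^2 = 215296 ≡ 955 (mod 1931)
464^4 = (464^2)^2 ≡ 955^2 = 912025 ≡ 593 (mod 1931)
464^8 = (464^4)^2 ≡ 593^2 = 351649 ≡ 207 (mod 1931)
464^12 = 464^8 · 464^4 ≡ 207 · 593 ≡ 1098 (mod 1931).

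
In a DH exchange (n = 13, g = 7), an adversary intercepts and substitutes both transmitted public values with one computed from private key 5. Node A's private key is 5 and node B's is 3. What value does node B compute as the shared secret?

Node B receives an adversary's public value M = 7^5 mod 13 instead of the honest one.
7^1 ≡ 7 (mod 13)
7^2 = (7^1)^2 ≡ 7^2 = 49 ≡ 10 (mod 13)
7^4 = (7^2)^2 ≡ 10^2 = 100 ≡ 9 (mod 13)
7^5 = 7^4 · 7^1 ≡ 9 · 7 ≡ 11 (mod 13).
So M = 11. Node B computes K = M^3 mod 13.
11^1 ≡ 11 (mod 13)
11^2 = (11^1)^2 ≡ 11^2 = 121 ≡ 4 (mod 13)
11^3 = 11^2 · 11^1 ≡ 4 · 11 ≡ 5 (mod 13).

5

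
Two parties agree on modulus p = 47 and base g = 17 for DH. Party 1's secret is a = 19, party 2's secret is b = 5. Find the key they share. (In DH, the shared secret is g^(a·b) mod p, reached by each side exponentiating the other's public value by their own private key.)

Party 2 sends B = g^b mod p = 17^5 mod 47.
17^1 ≡ 17 (mod 47)
17^2 = (17^1)^2 ≡ 17^2 = 289 ≡ 7 (mod 47)
17^4 = (17^2)^2 ≡ 7^2 = 49 ≡ 2 (mod 47)
17^5 = 17^4 · 17^1 ≡ 2 · 17 ≡ 34 (mod 47).
So B = 34. Party 1 then computes K = B^a mod p = 34^19 mod 47.
34^1 ≡ 34 (mod 47)
34^2 = (34^1)^2 ≡ 34^2 = 1156 ≡ 28 (mod 47)
34^4 = (34^2)^2 ≡ 28^2 = 784 ≡ 32 (mod 47)
34^8 = (34^4)^2 ≡ 32^2 = 1024 ≡ 37 (mod 47)
34^16 = (34^8)^2 ≡ 37^2 = 1369 ≡ 6 (mod 47)
34^19 = 34^16 · 34^2 · 34^1 ≡ 6 · 28 · 34 ≡ 25 (mod 47).

25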